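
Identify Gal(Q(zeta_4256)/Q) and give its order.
|Gal(Q(zeta_4256)/Q)| = phi(4256) = 1728; group ≅ (Z/4256Z)^* ≅ Z/2Z × Z/6Z × Z/8Z × Z/18Z

The n-th cyclotomic polynomial Φ_4256(x) is the minimal polynomial of zeta_4256 over Q and has degree phi(4256) = 1728. So Q(zeta_4256) is a degree-1728 Galois extension with Galois group (Z/4256Z)^*. By CRT, (Z/4256Z)^* ≅ (Z/32Z)^* × (Z/7Z)^* × (Z/19Z)^*. Each prime-power unit group is (Z/32Z)^* ≅ Z/2Z × Z/8Z; (Z/7Z)^* ≅ Z/6Z; (Z/19Z)^* ≅ Z/18Z. Hence Gal(Q(zeta_4256)/Q) ≅ Z/2Z × Z/6Z × Z/8Z × Z/18Z.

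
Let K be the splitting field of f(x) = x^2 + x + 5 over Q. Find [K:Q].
[K:Q] = 2

The discriminant of x^2 + (1)*x + (5) is b^2 - 4c = 1 - (20) = -19. Since -19 is not a perfect square in Q, the polynomial is irreducible over Q. Its two roots generate a degree-2 extension, so [K:Q] = 2.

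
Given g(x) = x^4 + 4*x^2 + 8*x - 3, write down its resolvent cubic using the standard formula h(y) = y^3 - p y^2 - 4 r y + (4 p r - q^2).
h(y) = y^3 - 4*y^2 + 12*y - 112

Identify coefficients: p = 4, q = 8, r = -3.
Plug into h(y) = y^3 - p y^2 - 4 r y + (4 p r - q^2):
  h(y) = y^3 - (4) y^2 - 4*(-3) y + (4*(4)*(-3) - (8)^2)
       = y^3 + (-4) y^2 + (12) y + (-112).
Simplifying: h(y) = y^3 - 4*y^2 + 12*y - 112.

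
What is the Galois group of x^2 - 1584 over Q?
Gal(K/Q) = Z/2Z (cyclic of order 2)

x^2 - 1584 is irreducible over Q since 1584 is not a rational square. The splitting field Q(sqrt(1584)) has degree 2 over Q, and its unique nontrivial automorphism is sqrt(1584) ↦ -sqrt(1584). Hence Gal(Q(sqrt(1584))/Q) = Z/2Z.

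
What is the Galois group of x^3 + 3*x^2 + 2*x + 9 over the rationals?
Gal(K/Q) = S_3 (symmetric group of order 6)

Compute the discriminant of x^3 + (3)*x^2 + (2)*x + (9): Δ = -2183. Since Δ is not a rational square, the Galois group is not contained in A_3; it must be the full S_3 (irreducibility of the cubic rules out anything smaller).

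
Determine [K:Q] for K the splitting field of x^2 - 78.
[K:Q] = 2

The polynomial x^2 - 78 is irreducible over Q since 78 is not a perfect square. Its splitting field is Q(sqrt(78)), which has degree 2 over Q.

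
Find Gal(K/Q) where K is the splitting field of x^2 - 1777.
Gal(K/Q) = Z/2Z (cyclic of order 2)

x^2 - 1777 is irreducible over Q since 1777 is not a rational square. The splitting field Q(sqrt(1777)) has degree 2 over Q, and its unique nontrivial automorphism is sqrt(1777) ↦ -sqrt(1777). Hence Gal(Q(sqrt(1777))/Q) = Z/2Z.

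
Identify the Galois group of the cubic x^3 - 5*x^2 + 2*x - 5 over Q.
Gal(K/Q) = S_3 (symmetric group of order 6)

Compute the discriminant of x^3 + (-5)*x^2 + (2)*x + (-5): Δ = -2207. Since Δ is not a rational square, the Galois group is not contained in A_3; it must be the full S_3 (irreducibility of the cubic rules out anything smaller).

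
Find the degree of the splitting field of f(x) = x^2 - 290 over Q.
[K:Q] = 2

The polynomial x^2 - 290 is irreducible over Q since 290 is not a perfect square. Its splitting field is Q(sqrt(290)), which has degree 2 over Q.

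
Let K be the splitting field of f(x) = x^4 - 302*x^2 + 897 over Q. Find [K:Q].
[K:Q] = 4

f factors as (x^2 - 3)(x^2 - 299); the splitting field is K = Q(sqrt(3), sqrt(299)). Since 3, 299, and 897 are all non-squares in Q, the three subfields Q(sqrt(3)), Q(sqrt(299)), Q(sqrt(897)) are distinct degree-2 extensions, so [K:Q] = 4 (Klein four Galois group).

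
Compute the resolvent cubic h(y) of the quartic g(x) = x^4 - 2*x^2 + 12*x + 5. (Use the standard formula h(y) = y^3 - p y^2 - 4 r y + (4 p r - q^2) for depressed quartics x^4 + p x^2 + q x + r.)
h(y) = y^3 + 2*y^2 - 20*y - 184

Identify coefficients: p = -2, q = 12, r = 5.
Plug into h(y) = y^3 - p y^2 - 4 r y + (4 p r - q^2):
  h(y) = y^3 - (-2) y^2 - 4*(5) y + (4*(-2)*(5) - (12)^2)
       = y^3 + (2) y^2 + (-20) y + (-184).
Simplifying: h(y) = y^3 + 2*y^2 - 20*y - 184.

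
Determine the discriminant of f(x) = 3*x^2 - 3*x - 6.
Δ = 81

For a quadratic a x^2 + b x + c the discriminant is Δ = b^2 - 4ac = (-3)^2 - 4*(3)*(-6) = 9 - (-72) = 81.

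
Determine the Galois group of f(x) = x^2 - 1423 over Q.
Gal(K/Q) = Z/2Z (cyclic of order 2)

x^2 - 1423 is irreducible over Q since 1423 is not a rational square. The splitting field Q(sqrt(1423)) has degree 2 over Q, and its unique nontrivial automorphism is sqrt(1423) ↦ -sqrt(1423). Hence Gal(Q(sqrt(1423))/Q) = Z/2Z.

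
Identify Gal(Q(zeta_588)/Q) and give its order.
|Gal(Q(zeta_588)/Q)| = phi(588) = 168; group ≅ (Z/588Z)^* ≅ Z/2Z × Z/2Z × Z/42Z

The n-th cyclotomic polynomial Φ_588(x) is the minimal polynomial of zeta_588 over Q and has degree phi(588) = 168. So Q(zeta_588) is a degree-168 Galois extension with Galois group (Z/588Z)^*. By CRT, (Z/588Z)^* ≅ (Z/4Z)^* × (Z/3Z)^* × (Z/49Z)^*. Each prime-power unit group is (Z/4Z)^* ≅ Z/2Z; (Z/3Z)^* ≅ Z/2Z; (Z/49Z)^* ≅ Z/42Z. Hence Gal(Q(zeta_588)/Q) ≅ Z/2Z × Z/2Z × Z/42Z.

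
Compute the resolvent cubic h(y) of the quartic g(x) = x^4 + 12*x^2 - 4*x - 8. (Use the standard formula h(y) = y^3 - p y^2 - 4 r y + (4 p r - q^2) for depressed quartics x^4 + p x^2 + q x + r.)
h(y) = y^3 - 12*y^2 + 32*y - 400

Identify coefficients: p = 12, q = -4, r = -8.
Plug into h(y) = y^3 - p y^2 - 4 r y + (4 p r - q^2):
  h(y) = y^3 - (12) y^2 - 4*(-8) y + (4*(12)*(-8) - (-4)^2)
       = y^3 + (-12) y^2 + (32) y + (-400).
Simplifying: h(y) = y^3 - 12*y^2 + 32*y - 400.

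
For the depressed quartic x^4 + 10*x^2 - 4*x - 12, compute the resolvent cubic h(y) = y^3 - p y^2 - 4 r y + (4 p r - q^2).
h(y) = y^3 - 10*y^2 + 48*y - 496

Identify coefficients: p = 10, q = -4, r = -12.
Plug into h(y) = y^3 - p y^2 - 4 r y + (4 p r - q^2):
  h(y) = y^3 - (10) y^2 - 4*(-12) y + (4*(10)*(-12) - (-4)^2)
       = y^3 + (-10) y^2 + (48) y + (-496).
Simplifying: h(y) = y^3 - 10*y^2 + 48*y - 496.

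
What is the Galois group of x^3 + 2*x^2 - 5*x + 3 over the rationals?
Gal(K/Q) = S_3 (symmetric group of order 6)

Compute the discriminant of x^3 + (2)*x^2 + (-5)*x + (3): Δ = -279. Since Δ is not a rational square, the Galois group is not contained in A_3; it must be the full S_3 (irreducibility of the cubic rules out anything smaller).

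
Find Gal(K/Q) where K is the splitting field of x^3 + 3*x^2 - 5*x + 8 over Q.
Gal(K/Q) = S_3 (symmetric group of order 6)

Compute the discriminant of x^3 + (3)*x^2 + (-5)*x + (8): Δ = -4027. Since Δ is not a rational square, the Galois group is not contained in A_3; it must be the full S_3 (irreducibility of the cubic rules out anything smaller).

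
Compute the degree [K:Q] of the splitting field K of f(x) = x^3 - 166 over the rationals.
[K:Q] = 6

x^3 - 166 has one real root r = 166^(1/3) and two complex roots r*zeta_3, r*zeta_3^2 where zeta_3 = e^(2*pi*i/3). The splitting field is Q(r, zeta_3). [Q(r):Q] = 3 and [Q(zeta_3):Q] = 2 with gcd = 1, so [Q(r, zeta_3):Q] = 3 * 2 = 6.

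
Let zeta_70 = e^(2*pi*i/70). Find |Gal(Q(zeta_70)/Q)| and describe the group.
|Gal(Q(zeta_70)/Q)| = phi(70) = 24; group ≅ (Z/70Z)^* ≅ Z/4Z × Z/6Z

The n-th cyclotomic polynomial Φ_70(x) is the minimal polynomial of zeta_70 over Q and has degree phi(70) = 24. So Q(zeta_70) is a degree-24 Galois extension with Galois group (Z/70Z)^*. By CRT, (Z/70Z)^* ≅ (Z/2Z)^* × (Z/5Z)^* × (Z/7Z)^*. Each prime-power unit group is (Z/2Z)^* ≅ trivial group (order 1); (Z/5Z)^* ≅ Z/4Z; (Z/7Z)^* ≅ Z/6Z. Hence Gal(Q(zeta_70)/Q) ≅ Z/4Z × Z/6Z.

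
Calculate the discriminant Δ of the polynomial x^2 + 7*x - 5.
Δ = 69

For a quadratic a x^2 + b x + c the discriminant is Δ = b^2 - 4ac = (7)^2 - 4*(1)*(-5) = 49 - (-20) = 69.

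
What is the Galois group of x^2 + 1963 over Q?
Gal(K/Q) = Z/2Z (cyclic of order 2)

x^2 + 1963 is irreducible over Q since -1963 is not a rational square. The splitting field Q(sqrt(-1963)) has degree 2 over Q, and its unique nontrivial automorphism is sqrt(-1963) ↦ -sqrt(-1963). Hence Gal(Q(sqrt(-1963))/Q) = Z/2Z.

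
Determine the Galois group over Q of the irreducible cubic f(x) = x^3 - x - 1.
Gal(K/Q) = S_3 (symmetric group of order 6)

Compute the discriminant of x^3 + (0)*x^2 + (-1)*x + (-1): Δ = -23. Since Δ is not a rational square, the Galois group is not contained in A_3; it must be the full S_3 (irreducibility of the cubic rules out anything smaller).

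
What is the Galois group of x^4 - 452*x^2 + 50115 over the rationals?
Gal(K/Q) = V_4 (Klein four-group, Z/2Z × Z/2Z)

f factors as (x^2 - 257)(x^2 - 195), so the splitting field is K = Q(sqrt(257), sqrt(195)). The elements 257, 195, 50115 are all non-squares in Q, so sqrt(257) and sqrt(195) generate independent quadratic extensions. Thus [K:Q] = 4 and Gal(K/Q) is generated by the two order-2 automorphisms sqrt(257) ↦ -sqrt(257) and sqrt(195) ↦ -sqrt(195), giving V_4.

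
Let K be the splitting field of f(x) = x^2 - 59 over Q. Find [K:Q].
[K:Q] = 2

The polynomial x^2 - 59 is irreducible over Q since 59 is not a perfect square. Its splitting field is Q(sqrt(59)), which has degree 2 over Q.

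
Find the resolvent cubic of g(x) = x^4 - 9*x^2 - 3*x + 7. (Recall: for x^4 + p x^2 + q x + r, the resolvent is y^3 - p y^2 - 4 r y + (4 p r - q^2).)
h(y) = y^3 + 9*y^2 - 28*y - 261

Identify coefficients: p = -9, q = -3, r = 7.
Plug into h(y) = y^3 - p y^2 - 4 r y + (4 p r - q^2):
  h(y) = y^3 - (-9) y^2 - 4*(7) y + (4*(-9)*(7) - (-3)^2)
       = y^3 + (9) y^2 + (-28) y + (-261).
Simplifying: h(y) = y^3 + 9*y^2 - 28*y - 261.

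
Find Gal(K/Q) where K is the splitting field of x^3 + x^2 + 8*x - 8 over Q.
Gal(K/Q) = S_3 (symmetric group of order 6)

Compute the discriminant of x^3 + (1)*x^2 + (8)*x + (-8): Δ = -4832. Since Δ is not a rational square, the Galois group is not contained in A_3; it must be the full S_3 (irreducibility of the cubic rules out anything smaller).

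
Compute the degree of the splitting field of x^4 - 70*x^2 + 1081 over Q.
[K:Q] = 4

f factors as (x^2 - 47)(x^2 - 23); the splitting field is K = Q(sqrt(47), sqrt(23)). Since 47, 23, and 1081 are all non-squares in Q, the three subfields Q(sqrt(47)), Q(sqrt(23)), Q(sqrt(1081)) are distinct degree-2 extensions, so [K:Q] = 4 (Klein four Galois group).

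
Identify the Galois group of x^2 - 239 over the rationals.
Gal(K/Q) = Z/2Z (cyclic of order 2)

x^2 - 239 is irreducible over Q since 239 is not a rational square. The splitting field Q(sqrt(239)) has degree 2 over Q, and its unique nontrivial automorphism is sqrt(239) ↦ -sqrt(239). Hence Gal(Q(sqrt(239))/Q) = Z/2Z.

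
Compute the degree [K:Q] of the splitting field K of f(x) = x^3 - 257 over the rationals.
[K:Q] = 6

x^3 - 257 has one real root r = 257^(1/3) and two complex roots r*zeta_3, r*zeta_3^2 where zeta_3 = e^(2*pi*i/3). The splitting field is Q(r, zeta_3). [Q(r):Q] = 3 and [Q(zeta_3):Q] = 2 with gcd = 1, so [Q(r, zeta_3):Q] = 3 * 2 = 6.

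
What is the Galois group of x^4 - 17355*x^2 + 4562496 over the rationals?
Gal(K/Q) = Z/2Z (cyclic of order 2)

f factors as (x^2 - 267)(x^2 - 17088), so the splitting field is K = Q(sqrt(267), sqrt(17088)). The squarefree part of 267 is 267 and the squarefree part of 17088 is also 267, so sqrt(267) and sqrt(17088) are both rational multiples of sqrt(267). Hence Q(sqrt(267)) = Q(sqrt(17088)) = Q(sqrt(267)), and the splitting field collapses to a single degree-2 extension with Galois group Z/2Z.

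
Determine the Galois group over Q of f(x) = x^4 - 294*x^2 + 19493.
Gal(K/Q) = V_4 (Klein four-group, Z/2Z × Z/2Z)

f factors as (x^2 - 193)(x^2 - 101), so the splitting field is K = Q(sqrt(193), sqrt(101)). The elements 193, 101, 19493 are all non-squares in Q, so sqrt(193) and sqrt(101) generate independent quadratic extensions. Thus [K:Q] = 4 and Gal(K/Q) is generated by the two order-2 automorphisms sqrt(193) ↦ -sqrt(193) and sqrt(101) ↦ -sqrt(101), giving V_4.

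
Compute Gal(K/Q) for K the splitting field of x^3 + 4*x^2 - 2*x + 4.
Gal(K/Q) = S_3 (symmetric group of order 6)

Compute the discriminant of x^3 + (4)*x^2 + (-2)*x + (4): Δ = -1936. Since Δ is not a rational square, the Galois group is not contained in A_3; it must be the full S_3 (irreducibility of the cubic rules out anything smaller).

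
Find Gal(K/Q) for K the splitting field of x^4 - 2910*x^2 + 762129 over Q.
Gal(K/Q) = Z/2Z (cyclic of order 2)

f factors as (x^2 - 2619)(x^2 - 291), so the splitting field is K = Q(sqrt(2619), sqrt(291)). The squarefree part of 2619 is 291 and the squarefree part of 291 is also 291, so sqrt(2619) and sqrt(291) are both rational multiples of sqrt(291). Hence Q(sqrt(2619)) = Q(sqrt(291)) = Q(sqrt(291)), and the splitting field collapses to a single degree-2 extension with Galois group Z/2Z.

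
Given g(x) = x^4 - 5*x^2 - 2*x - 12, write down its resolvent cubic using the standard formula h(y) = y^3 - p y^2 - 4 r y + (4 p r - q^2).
h(y) = y^3 + 5*y^2 + 48*y + 236

Identify coefficients: p = -5, q = -2, r = -12.
Plug into h(y) = y^3 - p y^2 - 4 r y + (4 p r - q^2):
  h(y) = y^3 - (-5) y^2 - 4*(-12) y + (4*(-5)*(-12) - (-2)^2)
       = y^3 + (5) y^2 + (48) y + (236).
Simplifying: h(y) = y^3 + 5*y^2 + 48*y + 236.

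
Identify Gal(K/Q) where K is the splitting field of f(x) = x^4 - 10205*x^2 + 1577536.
Gal(K/Q) = Z/2Z (cyclic of order 2)

f factors as (x^2 - 157)(x^2 - 10048), so the splitting field is K = Q(sqrt(157), sqrt(10048)). The squarefree part of 157 is 157 and the squarefree part of 10048 is also 157, so sqrt(157) and sqrt(10048) are both rational multiples of sqrt(157). Hence Q(sqrt(157)) = Q(sqrt(10048)) = Q(sqrt(157)), and the splitting field collapses to a single degree-2 extension with Galois group Z/2Z.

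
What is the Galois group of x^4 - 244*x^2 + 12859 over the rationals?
Gal(K/Q) = V_4 (Klein four-group, Z/2Z × Z/2Z)

f factors as (x^2 - 77)(x^2 - 167), so the splitting field is K = Q(sqrt(77), sqrt(167)). The elements 77, 167, 12859 are all non-squares in Q, so sqrt(77) and sqrt(167) generate independent quadratic extensions. Thus [K:Q] = 4 and Gal(K/Q) is generated by the two order-2 automorphisms sqrt(77) ↦ -sqrt(77) and sqrt(167) ↦ -sqrt(167), giving V_4.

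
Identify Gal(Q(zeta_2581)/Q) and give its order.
|Gal(Q(zeta_2581)/Q)| = phi(2581) = 2464; group ≅ (Z/2581Z)^* ≅ Z/28Z × Z/88Z

The n-th cyclotomic polynomial Φ_2581(x) is the minimal polynomial of zeta_2581 over Q and has degree phi(2581) = 2464. So Q(zeta_2581) is a degree-2464 Galois extension with Galois group (Z/2581Z)^*. By CRT, (Z/2581Z)^* ≅ (Z/29Z)^* × (Z/89Z)^*. Each prime-power unit group is (Z/29Z)^* ≅ Z/28Z; (Z/89Z)^* ≅ Z/88Z. Hence Gal(Q(zeta_2581)/Q) ≅ Z/28Z × Z/88Z.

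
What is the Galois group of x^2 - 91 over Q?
Gal(K/Q) = Z/2Z (cyclic of order 2)

x^2 - 91 is irreducible over Q since 91 is not a rational square. The splitting field Q(sqrt(91)) has degree 2 over Q, and its unique nontrivial automorphism is sqrt(91) ↦ -sqrt(91). Hence Gal(Q(sqrt(91))/Q) = Z/2Z.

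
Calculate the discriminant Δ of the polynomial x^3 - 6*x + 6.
Δ = -108

For a depressed cubic x^3 + p x + q the discriminant is Δ = -4 p^3 - 27 q^2 = -4*(-6)^3 - 27*(6)^2 = 864 - 972 = -108.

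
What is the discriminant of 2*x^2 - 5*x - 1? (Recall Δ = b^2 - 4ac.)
Δ = 33

For a quadratic a x^2 + b x + c the discriminant is Δ = b^2 - 4ac = (-5)^2 - 4*(2)*(-1) = 25 - (-8) = 33.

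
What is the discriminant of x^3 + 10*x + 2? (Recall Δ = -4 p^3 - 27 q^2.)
Δ = -4108

For a depressed cubic x^3 + p x + q the discriminant is Δ = -4 p^3 - 27 q^2 = -4*(10)^3 - 27*(2)^2 = -4000 - 108 = -4108.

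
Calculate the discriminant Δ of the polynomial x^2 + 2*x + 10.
Δ = -36

For a quadratic a x^2 + b x + c the discriminant is Δ = b^2 - 4ac = (2)^2 - 4*(1)*(10) = 4 - (40) = -36.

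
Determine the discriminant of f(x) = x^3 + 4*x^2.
Δ = 0

For x^3 + a x^2 + b x + c the discriminant is Δ = 18 a b c - 4 a^3 c + a^2 b^2 - 4 b^3 - 27 c^2.
Plug a = 4, b = 0, c = 0:
  18*(4)*(0)*(0) - 4*(4)^3*(0) + (4)^2*(0)^2 - 4*(0)^3 - 27*(0)^2
  = 0 + (0) + 0 + (0) + (0)
  = 0.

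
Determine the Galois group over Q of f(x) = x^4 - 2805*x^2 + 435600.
Gal(K/Q) = Z/2Z (cyclic of order 2)

f factors as (x^2 - 165)(x^2 - 2640), so the splitting field is K = Q(sqrt(165), sqrt(2640)). The squarefree part of 165 is 165 and the squarefree part of 2640 is also 165, so sqrt(165) and sqrt(2640) are both rational multiples of sqrt(165). Hence Q(sqrt(165)) = Q(sqrt(2640)) = Q(sqrt(165)), and the splitting field collapses to a single degree-2 extension with Galois group Z/2Z.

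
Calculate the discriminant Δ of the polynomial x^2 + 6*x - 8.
Δ = 68

For a quadratic a x^2 + b x + c the discriminant is Δ = b^2 - 4ac = (6)^2 - 4*(1)*(-8) = 36 - (-32) = 68.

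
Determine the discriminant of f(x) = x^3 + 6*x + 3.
Δ = -1107

For x^3 + a x^2 + b x + c the discriminant is Δ = 18 a b c - 4 a^3 c + a^2 b^2 - 4 b^3 - 27 c^2.
Plug a = 0, b = 6, c = 3:
  18*(0)*(6)*(3) - 4*(0)^3*(3) + (0)^2*(6)^2 - 4*(6)^3 - 27*(3)^2
  = 0 + (0) + 0 + (-864) + (-243)
  = -1107.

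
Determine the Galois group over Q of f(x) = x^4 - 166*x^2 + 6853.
Gal(K/Q) = V_4 (Klein four-group, Z/2Z × Z/2Z)

f factors as (x^2 - 77)(x^2 - 89), so the splitting field is K = Q(sqrt(77), sqrt(89)). The elements 77, 89, 6853 are all non-squares in Q, so sqrt(77) and sqrt(89) generate independent quadratic extensions. Thus [K:Q] = 4 and Gal(K/Q) is generated by the two order-2 automorphisms sqrt(77) ↦ -sqrt(77) and sqrt(89) ↦ -sqrt(89), giving V_4.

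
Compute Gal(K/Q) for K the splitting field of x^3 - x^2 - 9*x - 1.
Gal(K/Q) = S_3 (symmetric group of order 6)

Compute the discriminant of x^3 + (-1)*x^2 + (-9)*x + (-1): Δ = 2804. Since Δ is not a rational square, the Galois group is not contained in A_3; it must be the full S_3 (irreducibility of the cubic rules out anything smaller).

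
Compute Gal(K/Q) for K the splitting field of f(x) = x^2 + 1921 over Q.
Gal(K/Q) = Z/2Z (cyclic of order 2)

x^2 + 1921 is irreducible over Q since -1921 is not a rational square. The splitting field Q(sqrt(-1921)) has degree 2 over Q, and its unique nontrivial automorphism is sqrt(-1921) ↦ -sqrt(-1921). Hence Gal(Q(sqrt(-1921))/Q) = Z/2Z.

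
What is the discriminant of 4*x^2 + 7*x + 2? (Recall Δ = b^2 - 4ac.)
Δ = 17

For a quadratic a x^2 + b x + c the discriminant is Δ = b^2 - 4ac = (7)^2 - 4*(4)*(2) = 49 - (32) = 17.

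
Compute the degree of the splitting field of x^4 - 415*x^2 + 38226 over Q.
[K:Q] = 4

f factors as (x^2 - 138)(x^2 - 277); the splitting field is K = Q(sqrt(138), sqrt(277)). Since 138, 277, and 38226 are all non-squares in Q, the three subfields Q(sqrt(138)), Q(sqrt(277)), Q(sqrt(38226)) are distinct degree-2 extensions, so [K:Q] = 4 (Klein four Galois group).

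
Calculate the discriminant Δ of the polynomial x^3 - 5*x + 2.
Δ = 392

For a depressed cubic x^3 + p x + q the discriminant is Δ = -4 p^3 - 27 q^2 = -4*(-5)^3 - 27*(2)^2 = 500 - 108 = 392.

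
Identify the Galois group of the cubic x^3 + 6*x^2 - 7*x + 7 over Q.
Gal(K/Q) = S_3 (symmetric group of order 6)

Compute the discriminant of x^3 + (6)*x^2 + (-7)*x + (7): Δ = -9527. Since Δ is not a rational square, the Galois group is not contained in A_3; it must be the full S_3 (irreducibility of the cubic rules out anything smaller).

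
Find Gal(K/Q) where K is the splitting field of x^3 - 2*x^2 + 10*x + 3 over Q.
Gal(K/Q) = S_3 (symmetric group of order 6)

Compute the discriminant of x^3 + (-2)*x^2 + (10)*x + (3): Δ = -4827. Since Δ is not a rational square, the Galois group is not contained in A_3; it must be the full S_3 (irreducibility of the cubic rules out anything smaller).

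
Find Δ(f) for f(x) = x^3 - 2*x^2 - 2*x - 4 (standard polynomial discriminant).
Δ = -800

For x^3 + a x^2 + b x + c the discriminant is Δ = 18 a b c - 4 a^3 c + a^2 b^2 - 4 b^3 - 27 c^2.
Plug a = -2, b = -2, c = -4:
  18*(-2)*(-2)*(-4) - 4*(-2)^3*(-4) + (-2)^2*(-2)^2 - 4*(-2)^3 - 27*(-4)^2
  = -288 + (-128) + 16 + (32) + (-432)
  = -800.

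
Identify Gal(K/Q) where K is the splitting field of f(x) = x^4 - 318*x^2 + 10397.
Gal(K/Q) = V_4 (Klein four-group, Z/2Z × Z/2Z)

f factors as (x^2 - 37)(x^2 - 281), so the splitting field is K = Q(sqrt(37), sqrt(281)). The elements 37, 281, 10397 are all non-squares in Q, so sqrt(37) and sqrt(281) generate independent quadratic extensions. Thus [K:Q] = 4 and Gal(K/Q) is generated by the two order-2 automorphisms sqrt(37) ↦ -sqrt(37) and sqrt(281) ↦ -sqrt(281), giving V_4.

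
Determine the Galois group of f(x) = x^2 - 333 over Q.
Gal(K/Q) = Z/2Z (cyclic of order 2)

x^2 - 333 is irreducible over Q since 333 is not a rational square. The splitting field Q(sqrt(333)) has degree 2 over Q, and its unique nontrivial automorphism is sqrt(333) ↦ -sqrt(333). Hence Gal(Q(sqrt(333))/Q) = Z/2Z.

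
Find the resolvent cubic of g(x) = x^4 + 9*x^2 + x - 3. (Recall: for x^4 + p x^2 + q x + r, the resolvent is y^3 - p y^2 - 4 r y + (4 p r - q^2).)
h(y) = y^3 - 9*y^2 + 12*y - 109

Identify coefficients: p = 9, q = 1, r = -3.
Plug into h(y) = y^3 - p y^2 - 4 r y + (4 p r - q^2):
  h(y) = y^3 - (9) y^2 - 4*(-3) y + (4*(9)*(-3) - (1)^2)
       = y^3 + (-9) y^2 + (12) y + (-109).
Simplifying: h(y) = y^3 - 9*y^2 + 12*y - 109.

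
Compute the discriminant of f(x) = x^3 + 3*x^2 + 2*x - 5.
Δ = -671

For x^3 + a x^2 + b x + c the discriminant is Δ = 18 a b c - 4 a^3 c + a^2 b^2 - 4 b^3 - 27 c^2.
Plug a = 3, b = 2, c = -5:
  18*(3)*(2)*(-5) - 4*(3)^3*(-5) + (3)^2*(2)^2 - 4*(2)^3 - 27*(-5)^2
  = -540 + (540) + 36 + (-32) + (-675)
  = -671.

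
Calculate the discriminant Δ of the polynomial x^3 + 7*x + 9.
Δ = -3559

For a depressed cubic x^3 + p x + q the discriminant is Δ = -4 p^3 - 27 q^2 = -4*(7)^3 - 27*(9)^2 = -1372 - 2187 = -3559.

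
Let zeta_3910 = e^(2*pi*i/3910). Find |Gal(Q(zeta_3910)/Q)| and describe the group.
|Gal(Q(zeta_3910)/Q)| = phi(3910) = 1408; group ≅ (Z/3910Z)^* ≅ Z/4Z × Z/16Z × Z/22Z

The n-th cyclotomic polynomial Φ_3910(x) is the minimal polynomial of zeta_3910 over Q and has degree phi(3910) = 1408. So Q(zeta_3910) is a degree-1408 Galois extension with Galois group (Z/3910Z)^*. By CRT, (Z/3910Z)^* ≅ (Z/2Z)^* × (Z/5Z)^* × (Z/17Z)^* × (Z/23Z)^*. Each prime-power unit group is (Z/2Z)^* ≅ trivial group (order 1); (Z/5Z)^* ≅ Z/4Z; (Z/17Z)^* ≅ Z/16Z; (Z/23Z)^* ≅ Z/22Z. Hence Gal(Q(zeta_3910)/Q) ≅ Z/4Z × Z/16Z × Z/22Z.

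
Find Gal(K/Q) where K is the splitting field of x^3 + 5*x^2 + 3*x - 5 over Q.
Gal(K/Q) = S_3 (symmetric group of order 6)

Compute the discriminant of x^3 + (5)*x^2 + (3)*x + (-5): Δ = 592. Since Δ is not a rational square, the Galois group is not contained in A_3; it must be the full S_3 (irreducibility of the cubic rules out anything smaller).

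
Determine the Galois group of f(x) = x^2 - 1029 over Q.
Gal(K/Q) = Z/2Z (cyclic of order 2)

x^2 - 1029 is irreducible over Q since 1029 is not a rational square. The splitting field Q(sqrt(1029)) has degree 2 over Q, and its unique nontrivial automorphism is sqrt(1029) ↦ -sqrt(1029). Hence Gal(Q(sqrt(1029))/Q) = Z/2Z.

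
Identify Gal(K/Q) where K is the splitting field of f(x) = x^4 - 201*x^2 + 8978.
Gal(K/Q) = V_4 (Klein four-group, Z/2Z × Z/2Z)

f factors as (x^2 - 134)(x^2 - 67), so the splitting field is K = Q(sqrt(134), sqrt(67)). The elements 134, 67, 8978 are all non-squares in Q, so sqrt(134) and sqrt(67) generate independent quadratic extensions. Thus [K:Q] = 4 and Gal(K/Q) is generated by the two order-2 automorphisms sqrt(134) ↦ -sqrt(134) and sqrt(67) ↦ -sqrt(67), giving V_4.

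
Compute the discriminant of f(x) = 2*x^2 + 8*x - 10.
Δ = 144

For a quadratic a x^2 + b x + c the discriminant is Δ = b^2 - 4ac = (8)^2 - 4*(2)*(-10) = 64 - (-80) = 144.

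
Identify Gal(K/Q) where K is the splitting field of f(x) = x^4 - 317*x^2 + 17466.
Gal(K/Q) = V_4 (Klein four-group, Z/2Z × Z/2Z)

f factors as (x^2 - 246)(x^2 - 71), so the splitting field is K = Q(sqrt(246), sqrt(71)). The elements 246, 71, 17466 are all non-squares in Q, so sqrt(246) and sqrt(71) generate independent quadratic extensions. Thus [K:Q] = 4 and Gal(K/Q) is generated by the two order-2 automorphisms sqrt(246) ↦ -sqrt(246) and sqrt(71) ↦ -sqrt(71), giving V_4.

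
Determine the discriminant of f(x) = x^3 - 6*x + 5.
Δ = 189

For a depressed cubic x^3 + p x + q the discriminant is Δ = -4 p^3 - 27 q^2 = -4*(-6)^3 - 27*(5)^2 = 864 - 675 = 189.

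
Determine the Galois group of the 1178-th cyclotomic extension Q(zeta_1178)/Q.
|Gal(Q(zeta_1178)/Q)| = phi(1178) = 540; group ≅ (Z/1178Z)^* ≅ Z/18Z × Z/30Z

The n-th cyclotomic polynomial Φ_1178(x) is the minimal polynomial of zeta_1178 over Q and has degree phi(1178) = 540. So Q(zeta_1178) is a degree-540 Galois extension with Galois group (Z/1178Z)^*. By CRT, (Z/1178Z)^* ≅ (Z/2Z)^* × (Z/19Z)^* × (Z/31Z)^*. Each prime-power unit group is (Z/2Z)^* ≅ trivial group (order 1); (Z/19Z)^* ≅ Z/18Z; (Z/31Z)^* ≅ Z/30Z. Hence Gal(Q(zeta_1178)/Q) ≅ Z/18Z × Z/30Z.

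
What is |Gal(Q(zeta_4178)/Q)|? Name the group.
|Gal(Q(zeta_4178)/Q)| = phi(4178) = 2088; group ≅ (Z/4178Z)^* ≅ Z/2088Z

The n-th cyclotomic polynomial Φ_4178(x) is the minimal polynomial of zeta_4178 over Q and has degree phi(4178) = 2088. So Q(zeta_4178) is a degree-2088 Galois extension with Galois group (Z/4178Z)^*. By CRT, (Z/4178Z)^* ≅ (Z/2Z)^* × (Z/2089Z)^*. Each prime-power unit group is (Z/2Z)^* ≅ trivial group (order 1); (Z/2089Z)^* ≅ Z/2088Z. Hence Gal(Q(zeta_4178)/Q) ≅ Z/2088Z.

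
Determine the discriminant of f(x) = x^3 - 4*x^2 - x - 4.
Δ = -1724

For x^3 + a x^2 + b x + c the discriminant is Δ = 18 a b c - 4 a^3 c + a^2 b^2 - 4 b^3 - 27 c^2.
Plug a = -4, b = -1, c = -4:
  18*(-4)*(-1)*(-4) - 4*(-4)^3*(-4) + (-4)^2*(-1)^2 - 4*(-1)^3 - 27*(-4)^2
  = -288 + (-1024) + 16 + (4) + (-432)
  = -1724.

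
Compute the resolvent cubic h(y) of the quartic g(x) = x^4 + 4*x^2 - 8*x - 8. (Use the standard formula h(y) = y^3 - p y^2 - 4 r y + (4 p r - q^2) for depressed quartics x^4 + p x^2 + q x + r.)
h(y) = y^3 - 4*y^2 + 32*y - 192

Identify coefficients: p = 4, q = -8, r = -8.
Plug into h(y) = y^3 - p y^2 - 4 r y + (4 p r - q^2):
  h(y) = y^3 - (4) y^2 - 4*(-8) y + (4*(4)*(-8) - (-8)^2)
       = y^3 + (-4) y^2 + (32) y + (-192).
Simplifying: h(y) = y^3 - 4*y^2 + 32*y - 192.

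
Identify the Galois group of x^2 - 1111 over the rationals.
Gal(K/Q) = Z/2Z (cyclic of order 2)

x^2 - 1111 is irreducible over Q since 1111 is not a rational square. The splitting field Q(sqrt(1111)) has degree 2 over Q, and its unique nontrivial automorphism is sqrt(1111) ↦ -sqrt(1111). Hence Gal(Q(sqrt(1111))/Q) = Z/2Z.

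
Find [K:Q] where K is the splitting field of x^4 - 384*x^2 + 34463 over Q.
[K:Q] = 4

f factors as (x^2 - 241)(x^2 - 143); the splitting field is K = Q(sqrt(241), sqrt(143)). Since 241, 143, and 34463 are all non-squares in Q, the three subfields Q(sqrt(241)), Q(sqrt(143)), Q(sqrt(34463)) are distinct degree-2 extensions, so [K:Q] = 4 (Klein four Galois group).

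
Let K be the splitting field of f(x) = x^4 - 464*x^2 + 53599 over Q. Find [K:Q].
[K:Q] = 4

f factors as (x^2 - 247)(x^2 - 217); the splitting field is K = Q(sqrt(247), sqrt(217)). Since 247, 217, and 53599 are all non-squares in Q, the three subfields Q(sqrt(247)), Q(sqrt(217)), Q(sqrt(53599)) are distinct degree-2 extensions, so [K:Q] = 4 (Klein four Galois group).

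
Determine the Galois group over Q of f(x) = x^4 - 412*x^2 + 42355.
Gal(K/Q) = V_4 (Klein four-group, Z/2Z × Z/2Z)

f factors as (x^2 - 197)(x^2 - 215), so the splitting field is K = Q(sqrt(197), sqrt(215)). The elements 197, 215, 42355 are all non-squares in Q, so sqrt(197) and sqrt(215) generate independent quadratic extensions. Thus [K:Q] = 4 and Gal(K/Q) is generated by the two order-2 automorphisms sqrt(197) ↦ -sqrt(197) and sqrt(215) ↦ -sqrt(215), giving V_4.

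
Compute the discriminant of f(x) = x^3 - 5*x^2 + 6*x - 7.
Δ = -1007

For x^3 + a x^2 + b x + c the discriminant is Δ = 18 a b c - 4 a^3 c + a^2 b^2 - 4 b^3 - 27 c^2.
Plug a = -5, b = 6, c = -7:
  18*(-5)*(6)*(-7) - 4*(-5)^3*(-7) + (-5)^2*(6)^2 - 4*(6)^3 - 27*(-7)^2
  = 3780 + (-3500) + 900 + (-864) + (-1323)
  = -1007.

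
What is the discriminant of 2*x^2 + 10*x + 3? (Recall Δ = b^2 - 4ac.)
Δ = 76

For a quadratic a x^2 + b x + c the discriminant is Δ = b^2 - 4ac = (10)^2 - 4*(2)*(3) = 100 - (24) = 76.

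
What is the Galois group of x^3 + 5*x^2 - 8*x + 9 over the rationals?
Gal(K/Q) = S_3 (symmetric group of order 6)

Compute the discriminant of x^3 + (5)*x^2 + (-8)*x + (9): Δ = -9519. Since Δ is not a rational square, the Galois group is not contained in A_3; it must be the full S_3 (irreducibility of the cubic rules out anything smaller).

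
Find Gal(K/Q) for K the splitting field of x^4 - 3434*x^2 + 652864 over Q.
Gal(K/Q) = Z/2Z (cyclic of order 2)

f factors as (x^2 - 202)(x^2 - 3232), so the splitting field is K = Q(sqrt(202), sqrt(3232)). The squarefree part of 202 is 202 and the squarefree part of 3232 is also 202, so sqrt(202) and sqrt(3232) are both rational multiples of sqrt(202). Hence Q(sqrt(202)) = Q(sqrt(3232)) = Q(sqrt(202)), and the splitting field collapses to a single degree-2 extension with Galois group Z/2Z.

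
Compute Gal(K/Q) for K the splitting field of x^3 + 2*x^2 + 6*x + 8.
Gal(K/Q) = S_3 (symmetric group of order 6)

Compute the discriminant of x^3 + (2)*x^2 + (6)*x + (8): Δ = -976. Since Δ is not a rational square, the Galois group is not contained in A_3; it must be the full S_3 (irreducibility of the cubic rules out anything smaller).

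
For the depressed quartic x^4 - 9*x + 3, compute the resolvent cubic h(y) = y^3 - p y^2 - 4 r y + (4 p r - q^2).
h(y) = y^3 - 12*y - 81

Identify coefficients: p = 0, q = -9, r = 3.
Plug into h(y) = y^3 - p y^2 - 4 r y + (4 p r - q^2):
  h(y) = y^3 - (0) y^2 - 4*(3) y + (4*(0)*(3) - (-9)^2)
       = y^3 + (0) y^2 + (-12) y + (-81).
Simplifying: h(y) = y^3 - 12*y - 81.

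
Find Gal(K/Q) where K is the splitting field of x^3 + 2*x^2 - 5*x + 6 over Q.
Gal(K/Q) = S_3 (symmetric group of order 6)

Compute the discriminant of x^3 + (2)*x^2 + (-5)*x + (6): Δ = -1644. Since Δ is not a rational square, the Galois group is not contained in A_3; it must be the full S_3 (irreducibility of the cubic rules out anything smaller).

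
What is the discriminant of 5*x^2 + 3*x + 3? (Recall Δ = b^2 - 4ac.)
Δ = -51

For a quadratic a x^2 + b x + c the discriminant is Δ = b^2 - 4ac = (3)^2 - 4*(5)*(3) = 9 - (60) = -51.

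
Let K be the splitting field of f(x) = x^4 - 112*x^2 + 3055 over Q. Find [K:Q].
[K:Q] = 4

f factors as (x^2 - 65)(x^2 - 47); the splitting field is K = Q(sqrt(65), sqrt(47)). Since 65, 47, and 3055 are all non-squares in Q, the three subfields Q(sqrt(65)), Q(sqrt(47)), Q(sqrt(3055)) are distinct degree-2 extensions, so [K:Q] = 4 (Klein four Galois group).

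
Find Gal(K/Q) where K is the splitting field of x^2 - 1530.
Gal(K/Q) = Z/2Z (cyclic of order 2)

x^2 - 1530 is irreducible over Q since 1530 is not a rational square. The splitting field Q(sqrt(1530)) has degree 2 over Q, and its unique nontrivial automorphism is sqrt(1530) ↦ -sqrt(1530). Hence Gal(Q(sqrt(1530))/Q) = Z/2Z.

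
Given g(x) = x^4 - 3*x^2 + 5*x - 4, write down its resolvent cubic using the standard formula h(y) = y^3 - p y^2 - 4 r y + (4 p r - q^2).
h(y) = y^3 + 3*y^2 + 16*y + 23

Identify coefficients: p = -3, q = 5, r = -4.
Plug into h(y) = y^3 - p y^2 - 4 r y + (4 p r - q^2):
  h(y) = y^3 - (-3) y^2 - 4*(-4) y + (4*(-3)*(-4) - (5)^2)
       = y^3 + (3) y^2 + (16) y + (23).
Simplifying: h(y) = y^3 + 3*y^2 + 16*y + 23.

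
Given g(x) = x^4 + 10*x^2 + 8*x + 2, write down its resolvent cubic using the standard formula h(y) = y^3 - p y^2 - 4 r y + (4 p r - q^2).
h(y) = y^3 - 10*y^2 - 8*y + 16

Identify coefficients: p = 10, q = 8, r = 2.
Plug into h(y) = y^3 - p y^2 - 4 r y + (4 p r - q^2):
  h(y) = y^3 - (10) y^2 - 4*(2) y + (4*(10)*(2) - (8)^2)
       = y^3 + (-10) y^2 + (-8) y + (16).
Simplifying: h(y) = y^3 - 10*y^2 - 8*y + 16.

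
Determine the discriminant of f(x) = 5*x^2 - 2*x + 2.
Δ = -36

For a quadratic a x^2 + b x + c the discriminant is Δ = b^2 - 4ac = (-2)^2 - 4*(5)*(2) = 4 - (40) = -36.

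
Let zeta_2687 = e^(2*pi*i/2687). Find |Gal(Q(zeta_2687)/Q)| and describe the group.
|Gal(Q(zeta_2687)/Q)| = phi(2687) = 2686; group ≅ (Z/2687Z)^* ≅ Z/2686Z

The n-th cyclotomic polynomial Φ_2687(x) is the minimal polynomial of zeta_2687 over Q and has degree phi(2687) = 2686. So Q(zeta_2687) is a degree-2686 Galois extension with Galois group (Z/2687Z)^*. (Z/2687Z)^* is cyclic since 2687 is an odd prime power (or 4). Hence Gal(Q(zeta_2687)/Q) ≅ Z/2686Z.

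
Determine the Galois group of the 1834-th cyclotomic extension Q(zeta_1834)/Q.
|Gal(Q(zeta_1834)/Q)| = phi(1834) = 780; group ≅ (Z/1834Z)^* ≅ Z/6Z × Z/130Z

The n-th cyclotomic polynomial Φ_1834(x) is the minimal polynomial of zeta_1834 over Q and has degree phi(1834) = 780. So Q(zeta_1834) is a degree-780 Galois extension with Galois group (Z/1834Z)^*. By CRT, (Z/1834Z)^* ≅ (Z/2Z)^* × (Z/7Z)^* × (Z/131Z)^*. Each prime-power unit group is (Z/2Z)^* ≅ trivial group (order 1); (Z/7Z)^* ≅ Z/6Z; (Z/131Z)^* ≅ Z/130Z. Hence Gal(Q(zeta_1834)/Q) ≅ Z/6Z × Z/130Z.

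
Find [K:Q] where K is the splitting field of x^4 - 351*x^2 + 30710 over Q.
[K:Q] = 4

f factors as (x^2 - 166)(x^2 - 185); the splitting field is K = Q(sqrt(166), sqrt(185)). Since 166, 185, and 30710 are all non-squares in Q, the three subfields Q(sqrt(166)), Q(sqrt(185)), Q(sqrt(30710)) are distinct degree-2 extensions, so [K:Q] = 4 (Klein four Galois group).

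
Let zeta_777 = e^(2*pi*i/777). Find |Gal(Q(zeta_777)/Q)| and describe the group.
|Gal(Q(zeta_777)/Q)| = phi(777) = 432; group ≅ (Z/777Z)^* ≅ Z/2Z × Z/6Z × Z/36Z

The n-th cyclotomic polynomial Φ_777(x) is the minimal polynomial of zeta_777 over Q and has degree phi(777) = 432. So Q(zeta_777) is a degree-432 Galois extension with Galois group (Z/777Z)^*. By CRT, (Z/777Z)^* ≅ (Z/3Z)^* × (Z/7Z)^* × (Z/37Z)^*. Each prime-power unit group is (Z/3Z)^* ≅ Z/2Z; (Z/7Z)^* ≅ Z/6Z; (Z/37Z)^* ≅ Z/36Z. Hence Gal(Q(zeta_777)/Q) ≅ Z/2Z × Z/6Z × Z/36Z.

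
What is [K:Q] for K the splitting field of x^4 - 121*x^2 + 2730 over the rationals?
[K:Q] = 4

f factors as (x^2 - 30)(x^2 - 91); the splitting field is K = Q(sqrt(30), sqrt(91)). Since 30, 91, and 2730 are all non-squares in Q, the three subfields Q(sqrt(30)), Q(sqrt(91)), Q(sqrt(2730)) are distinct degree-2 extensions, so [K:Q] = 4 (Klein four Galois group).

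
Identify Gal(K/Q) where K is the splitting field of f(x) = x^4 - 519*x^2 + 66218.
Gal(K/Q) = V_4 (Klein four-group, Z/2Z × Z/2Z)

f factors as (x^2 - 293)(x^2 - 226), so the splitting field is K = Q(sqrt(293), sqrt(226)). The elements 293, 226, 66218 are all non-squares in Q, so sqrt(293) and sqrt(226) generate independent quadratic extensions. Thus [K:Q] = 4 and Gal(K/Q) is generated by the two order-2 automorphisms sqrt(293) ↦ -sqrt(293) and sqrt(226) ↦ -sqrt(226), giving V_4.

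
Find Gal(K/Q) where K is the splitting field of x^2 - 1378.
Gal(K/Q) = Z/2Z (cyclic of order 2)

x^2 - 1378 is irreducible over Q since 1378 is not a rational square. The splitting field Q(sqrt(1378)) has degree 2 over Q, and its unique nontrivial automorphism is sqrt(1378) ↦ -sqrt(1378). Hence Gal(Q(sqrt(1378))/Q) = Z/2Z.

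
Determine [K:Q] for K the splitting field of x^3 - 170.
[K:Q] = 6

x^3 - 170 has one real root r = 170^(1/3) and two complex roots r*zeta_3, r*zeta_3^2 where zeta_3 = e^(2*pi*i/3). The splitting field is Q(r, zeta_3). [Q(r):Q] = 3 and [Q(zeta_3):Q] = 2 with gcd = 1, so [Q(r, zeta_3):Q] = 3 * 2 = 6.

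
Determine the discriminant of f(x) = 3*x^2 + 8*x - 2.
Δ = 88

For a quadratic a x^2 + b x + c the discriminant is Δ = b^2 - 4ac = (8)^2 - 4*(3)*(-2) = 64 - (-24) = 88.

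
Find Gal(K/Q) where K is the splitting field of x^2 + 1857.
Gal(K/Q) = Z/2Z (cyclic of order 2)

x^2 + 1857 is irreducible over Q since -1857 is not a rational square. The splitting field Q(sqrt(-1857)) has degree 2 over Q, and its unique nontrivial automorphism is sqrt(-1857) ↦ -sqrt(-1857). Hence Gal(Q(sqrt(-1857))/Q) = Z/2Z.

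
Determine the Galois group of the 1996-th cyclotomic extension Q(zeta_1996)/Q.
|Gal(Q(zeta_1996)/Q)| = phi(1996) = 996; group ≅ (Z/1996Z)^* ≅ Z/2Z × Z/498Z

The n-th cyclotomic polynomial Φ_1996(x) is the minimal polynomial of zeta_1996 over Q and has degree phi(1996) = 996. So Q(zeta_1996) is a degree-996 Galois extension with Galois group (Z/1996Z)^*. By CRT, (Z/1996Z)^* ≅ (Z/4Z)^* × (Z/499Z)^*. Each prime-power unit group is (Z/4Z)^* ≅ Z/2Z; (Z/499Z)^* ≅ Z/498Z. Hence Gal(Q(zeta_1996)/Q) ≅ Z/2Z × Z/498Z.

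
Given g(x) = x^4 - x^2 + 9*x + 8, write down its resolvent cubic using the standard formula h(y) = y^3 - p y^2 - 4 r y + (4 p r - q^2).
h(y) = y^3 + y^2 - 32*y - 113

Identify coefficients: p = -1, q = 9, r = 8.
Plug into h(y) = y^3 - p y^2 - 4 r y + (4 p r - q^2):
  h(y) = y^3 - (-1) y^2 - 4*(8) y + (4*(-1)*(8) - (9)^2)
       = y^3 + (1) y^2 + (-32) y + (-113).
Simplifying: h(y) = y^3 + y^2 - 32*y - 113.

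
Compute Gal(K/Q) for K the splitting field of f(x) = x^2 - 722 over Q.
Gal(K/Q) = Z/2Z (cyclic of order 2)

x^2 - 722 is irreducible over Q since 722 is not a rational square. The splitting field Q(sqrt(722)) has degree 2 over Q, and its unique nontrivial automorphism is sqrt(722) ↦ -sqrt(722). Hence Gal(Q(sqrt(722))/Q) = Z/2Z.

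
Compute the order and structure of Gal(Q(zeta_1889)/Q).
|Gal(Q(zeta_1889)/Q)| = phi(1889) = 1888; group ≅ (Z/1889Z)^* ≅ Z/1888Z

The n-th cyclotomic polynomial Φ_1889(x) is the minimal polynomial of zeta_1889 over Q and has degree phi(1889) = 1888. So Q(zeta_1889) is a degree-1888 Galois extension with Galois group (Z/1889Z)^*. (Z/1889Z)^* is cyclic since 1889 is an odd prime power (or 4). Hence Gal(Q(zeta_1889)/Q) ≅ Z/1888Z.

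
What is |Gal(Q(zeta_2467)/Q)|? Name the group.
|Gal(Q(zeta_2467)/Q)| = phi(2467) = 2466; group ≅ (Z/2467Z)^* ≅ Z/2466Z

The n-th cyclotomic polynomial Φ_2467(x) is the minimal polynomial of zeta_2467 over Q and has degree phi(2467) = 2466. So Q(zeta_2467) is a degree-2466 Galois extension with Galois group (Z/2467Z)^*. (Z/2467Z)^* is cyclic since 2467 is an odd prime power (or 4). Hence Gal(Q(zeta_2467)/Q) ≅ Z/2466Z.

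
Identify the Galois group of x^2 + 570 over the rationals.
Gal(K/Q) = Z/2Z (cyclic of order 2)

x^2 + 570 is irreducible over Q since -570 is not a rational square. The splitting field Q(sqrt(-570)) has degree 2 over Q, and its unique nontrivial automorphism is sqrt(-570) ↦ -sqrt(-570). Hence Gal(Q(sqrt(-570))/Q) = Z/2Z.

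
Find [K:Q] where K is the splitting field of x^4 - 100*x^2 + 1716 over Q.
[K:Q] = 4

f factors as (x^2 - 78)(x^2 - 22); the splitting field is K = Q(sqrt(78), sqrt(22)). Since 78, 22, and 1716 are all non-squares in Q, the three subfields Q(sqrt(78)), Q(sqrt(22)), Q(sqrt(1716)) are distinct degree-2 extensions, so [K:Q] = 4 (Klein four Galois group).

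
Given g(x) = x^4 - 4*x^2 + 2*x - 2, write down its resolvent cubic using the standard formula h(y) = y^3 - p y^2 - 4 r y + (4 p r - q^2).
h(y) = y^3 + 4*y^2 + 8*y + 28

Identify coefficients: p = -4, q = 2, r = -2.
Plug into h(y) = y^3 - p y^2 - 4 r y + (4 p r - q^2):
  h(y) = y^3 - (-4) y^2 - 4*(-2) y + (4*(-4)*(-2) - (2)^2)
       = y^3 + (4) y^2 + (8) y + (28).
Simplifying: h(y) = y^3 + 4*y^2 + 8*y + 28.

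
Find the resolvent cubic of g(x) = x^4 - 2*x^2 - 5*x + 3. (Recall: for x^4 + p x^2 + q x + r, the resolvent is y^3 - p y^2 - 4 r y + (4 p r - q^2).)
h(y) = y^3 + 2*y^2 - 12*y - 49

Identify coefficients: p = -2, q = -5, r = 3.
Plug into h(y) = y^3 - p y^2 - 4 r y + (4 p r - q^2):
  h(y) = y^3 - (-2) y^2 - 4*(3) y + (4*(-2)*(3) - (-5)^2)
       = y^3 + (2) y^2 + (-12) y + (-49).
Simplifying: h(y) = y^3 + 2*y^2 - 12*y - 49.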